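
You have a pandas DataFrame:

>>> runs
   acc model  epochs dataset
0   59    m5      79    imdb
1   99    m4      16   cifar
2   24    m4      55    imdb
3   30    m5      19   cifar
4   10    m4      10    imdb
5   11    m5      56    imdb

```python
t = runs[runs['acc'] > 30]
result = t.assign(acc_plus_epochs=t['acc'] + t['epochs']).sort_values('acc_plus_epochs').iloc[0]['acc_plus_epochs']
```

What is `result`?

115

filter rows where acc > 30:
   acc model  epochs dataset
0   59    m5      79    imdb
1   99    m4      16   cifar
add column acc_plus_epochs = t['acc'] + t['epochs']:
   acc model  epochs dataset  acc_plus_epochs
0   59    m5      79    imdb              138
1   99    m4      16   cifar              115
sort by acc_plus_epochs:
   acc model  epochs dataset  acc_plus_epochs
1   99    m4      16   cifar              115
0   59    m5      79    imdb              138
Finally, value at position 0, column 'acc_plus_epochs' = 115.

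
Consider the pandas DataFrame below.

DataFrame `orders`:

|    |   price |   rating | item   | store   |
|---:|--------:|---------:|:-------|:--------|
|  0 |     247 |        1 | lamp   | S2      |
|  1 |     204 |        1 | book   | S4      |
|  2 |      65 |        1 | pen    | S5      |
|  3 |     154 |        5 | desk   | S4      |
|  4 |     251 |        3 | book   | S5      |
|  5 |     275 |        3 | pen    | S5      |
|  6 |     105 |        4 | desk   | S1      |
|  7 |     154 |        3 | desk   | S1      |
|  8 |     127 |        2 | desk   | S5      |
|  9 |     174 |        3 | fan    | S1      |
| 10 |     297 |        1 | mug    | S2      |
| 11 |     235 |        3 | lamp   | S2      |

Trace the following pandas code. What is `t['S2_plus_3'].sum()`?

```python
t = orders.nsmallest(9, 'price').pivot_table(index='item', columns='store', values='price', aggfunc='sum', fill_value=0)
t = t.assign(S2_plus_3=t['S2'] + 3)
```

497

take 9 rows with smallest price:
    price  rating  item store
2      65       1   pen    S5
6     105       4  desk    S1
8     127       2  desk    S5
3     154       5  desk    S4
7     154       3  desk    S1
9     174       3   fan    S1
1     204       1  book    S4
11    235       3  lamp    S2
0     247       1  lamp    S2
pivot: rows=item, cols=store, sum(price):
store   S1   S2   S4   S5
item                     
book     0    0  204    0
desk   259    0  154  127
fan    174    0    0    0
lamp     0  482    0    0
pen      0    0    0   65
add column S2_plus_3 = t['S2'] + 3:
store   S1   S2   S4   S5  S2_plus_3
item                                
book     0    0  204    0          3
desk   259    0  154  127          3
fan    174    0    0    0          3
lamp     0  482    0    0        485
pen      0    0    0   65          3
Finally, sum of column 'S2_plus_3' = 497.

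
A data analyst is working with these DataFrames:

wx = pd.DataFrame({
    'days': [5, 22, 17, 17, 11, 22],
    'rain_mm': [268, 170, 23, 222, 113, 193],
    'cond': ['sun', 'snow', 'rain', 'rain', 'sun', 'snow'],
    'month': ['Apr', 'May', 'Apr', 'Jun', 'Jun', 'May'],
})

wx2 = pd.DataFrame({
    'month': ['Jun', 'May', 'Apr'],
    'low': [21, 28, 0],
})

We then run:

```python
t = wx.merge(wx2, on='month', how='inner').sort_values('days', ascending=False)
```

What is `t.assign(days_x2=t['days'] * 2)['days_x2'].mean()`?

31.3333333333

merge on 'month' (how='inner') → 6 rows:
   days  rain_mm  cond month  low
0     5      268   sun   Apr    0
1    22      170  snow   May   28
2    17       23  rain   Apr    0
3    17      222  rain   Jun   21
4    11      113   sun   Jun   21
5    22      193  snow   May   28
sort by days descending:
   days  rain_mm  cond month  low
1    22      170  snow   May   28
5    22      193  snow   May   28
2    17       23  rain   Apr    0
3    17      222  rain   Jun   21
4    11      113   sun   Jun   21
0     5      268   sun   Apr    0
add column days_x2 = t['days'] * 2:
   days  rain_mm  cond month  low  days_x2
1    22      170  snow   May   28       44
5    22      193  snow   May   28       44
2    17       23  rain   Apr    0       34
3    17      222  rain   Jun   21       34
4    11      113   sun   Jun   21       22
0     5      268   sun   Apr    0       10
The mean of column 'days_x2' is 31.3333333333.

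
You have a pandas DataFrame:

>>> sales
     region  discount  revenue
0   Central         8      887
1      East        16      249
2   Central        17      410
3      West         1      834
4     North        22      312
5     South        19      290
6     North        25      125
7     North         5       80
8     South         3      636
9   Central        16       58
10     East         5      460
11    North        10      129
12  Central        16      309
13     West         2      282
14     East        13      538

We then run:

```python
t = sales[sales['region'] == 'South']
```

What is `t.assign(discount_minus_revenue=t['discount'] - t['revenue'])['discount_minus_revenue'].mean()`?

filter rows where region == 'South':
  region  discount  revenue
5  South        19      290
8  South         3      636
add column discount_minus_revenue = t['discount'] - t['revenue']:
  region  discount  revenue  discount_minus_revenue
5  South        19      290                    -271
8  South         3      636                    -633
Taking the mean of column 'discount_minus_revenue' gives -452.0.

-452.0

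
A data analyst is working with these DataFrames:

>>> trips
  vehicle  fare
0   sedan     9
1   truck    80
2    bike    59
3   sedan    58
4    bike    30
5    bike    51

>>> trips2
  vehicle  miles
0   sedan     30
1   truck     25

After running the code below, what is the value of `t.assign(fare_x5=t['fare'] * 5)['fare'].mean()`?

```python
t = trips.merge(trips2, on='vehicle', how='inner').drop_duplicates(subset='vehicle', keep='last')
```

merge on 'vehicle' (how='inner') → 3 rows:
  vehicle  fare  miles
0   sedan     9     30
1   truck    80     25
2   sedan    58     30
drop duplicate vehicle (keep=last):
  vehicle  fare  miles
1   truck    80     25
2   sedan    58     30
add column fare_x5 = t['fare'] * 5:
  vehicle  fare  miles  fare_x5
1   truck    80     25      400
2   sedan    58     30      290

69.0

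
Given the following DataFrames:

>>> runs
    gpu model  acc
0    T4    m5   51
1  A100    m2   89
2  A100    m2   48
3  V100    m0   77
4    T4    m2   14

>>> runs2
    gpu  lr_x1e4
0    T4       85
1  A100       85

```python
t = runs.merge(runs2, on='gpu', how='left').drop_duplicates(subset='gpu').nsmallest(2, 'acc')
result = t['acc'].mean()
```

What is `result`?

64.0

merge on 'gpu' (how='left') → 5 rows:
    gpu model  acc  lr_x1e4
0    T4    m5   51     85.0
1  A100    m2   89     85.0
2  A100    m2   48     85.0
3  V100    m0   77      NaN
4    T4    m2   14     85.0
drop duplicate gpu (keep=first):
    gpu model  acc  lr_x1e4
0    T4    m5   51     85.0
1  A100    m2   89     85.0
3  V100    m0   77      NaN
take 2 rows with smallest acc:
    gpu model  acc  lr_x1e4
0    T4    m5   51     85.0
3  V100    m0   77      NaN
Taking the mean of column 'acc' gives 64.0.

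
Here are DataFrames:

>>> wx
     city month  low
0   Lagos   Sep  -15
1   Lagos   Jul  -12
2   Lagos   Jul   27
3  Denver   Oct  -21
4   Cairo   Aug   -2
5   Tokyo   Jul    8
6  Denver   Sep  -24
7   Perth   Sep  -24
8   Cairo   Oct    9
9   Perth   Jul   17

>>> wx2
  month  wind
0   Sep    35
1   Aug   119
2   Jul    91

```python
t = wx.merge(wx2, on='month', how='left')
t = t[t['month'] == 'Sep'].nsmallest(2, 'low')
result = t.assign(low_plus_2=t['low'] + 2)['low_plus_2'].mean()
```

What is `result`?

merge on 'month' (how='left') → 10 rows:
     city month  low   wind
0   Lagos   Sep  -15   35.0
1   Lagos   Jul  -12   91.0
2   Lagos   Jul   27   91.0
3  Denver   Oct  -21    NaN
4   Cairo   Aug   -2  119.0
5   Tokyo   Jul    8   91.0
6  Denver   Sep  -24   35.0
7   Perth   Sep  -24   35.0
8   Cairo   Oct    9    NaN
9   Perth   Jul   17   91.0
filter rows where month == 'Sep':
     city month  low  wind
0   Lagos   Sep  -15  35.0
6  Denver   Sep  -24  35.0
7   Perth   Sep  -24  35.0
take 2 rows with smallest low:
     city month  low  wind
6  Denver   Sep  -24  35.0
7   Perth   Sep  -24  35.0
add column low_plus_2 = t['low'] + 2:
     city month  low  wind  low_plus_2
6  Denver   Sep  -24  35.0         -22
7   Perth   Sep  -24  35.0         -22
The mean of column 'low_plus_2' is -22.0.

-22.0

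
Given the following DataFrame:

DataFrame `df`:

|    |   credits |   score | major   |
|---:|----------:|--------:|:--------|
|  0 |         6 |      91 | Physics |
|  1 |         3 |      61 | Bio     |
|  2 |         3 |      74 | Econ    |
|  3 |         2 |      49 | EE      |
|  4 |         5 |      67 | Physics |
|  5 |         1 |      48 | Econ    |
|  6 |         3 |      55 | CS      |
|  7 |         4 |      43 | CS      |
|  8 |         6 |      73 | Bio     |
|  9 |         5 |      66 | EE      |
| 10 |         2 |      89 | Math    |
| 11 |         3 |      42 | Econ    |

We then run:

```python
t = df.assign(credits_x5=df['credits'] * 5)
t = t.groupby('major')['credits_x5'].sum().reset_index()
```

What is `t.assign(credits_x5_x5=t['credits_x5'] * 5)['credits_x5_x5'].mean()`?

add column credits_x5 = df['credits'] * 5:
    credits  score    major  credits_x5
0         6     91  Physics          30
1         3     61      Bio          15
2         3     74     Econ          15
3         2     49       EE          10
4         5     67  Physics          25
5         1     48     Econ           5
6         3     55       CS          15
7         4     43       CS          20
8         6     73      Bio          30
9         5     66       EE          25
10        2     89     Math          10
11        3     42     Econ          15
group by major, sum of credits_x5:
major
Bio        45
CS         35
EE         35
Econ       35
Math       10
Physics    55
Name: credits_x5, dtype: int64
reset_index():
     major  credits_x5
0      Bio          45
1       CS          35
2       EE          35
3     Econ          35
4     Math          10
5  Physics          55
add column credits_x5_x5 = t['credits_x5'] * 5:
     major  credits_x5  credits_x5_x5
0      Bio          45            225
1       CS          35            175
2       EE          35            175
3     Econ          35            175
4     Math          10             50
5  Physics          55            275
So mean() = 179.166666667.

179.166666667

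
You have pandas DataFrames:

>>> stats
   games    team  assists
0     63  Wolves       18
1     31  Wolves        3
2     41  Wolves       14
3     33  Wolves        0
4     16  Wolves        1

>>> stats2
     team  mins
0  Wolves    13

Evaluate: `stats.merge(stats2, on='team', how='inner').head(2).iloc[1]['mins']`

merge on 'team' (how='inner') → 5 rows:
   games    team  assists  mins
0     63  Wolves       18    13
1     31  Wolves        3    13
2     41  Wolves       14    13
3     33  Wolves        0    13
4     16  Wolves        1    13
take first 2 rows:
   games    team  assists  mins
0     63  Wolves       18    13
1     31  Wolves        3    13
So iloc[1]['mins'] = 13.

13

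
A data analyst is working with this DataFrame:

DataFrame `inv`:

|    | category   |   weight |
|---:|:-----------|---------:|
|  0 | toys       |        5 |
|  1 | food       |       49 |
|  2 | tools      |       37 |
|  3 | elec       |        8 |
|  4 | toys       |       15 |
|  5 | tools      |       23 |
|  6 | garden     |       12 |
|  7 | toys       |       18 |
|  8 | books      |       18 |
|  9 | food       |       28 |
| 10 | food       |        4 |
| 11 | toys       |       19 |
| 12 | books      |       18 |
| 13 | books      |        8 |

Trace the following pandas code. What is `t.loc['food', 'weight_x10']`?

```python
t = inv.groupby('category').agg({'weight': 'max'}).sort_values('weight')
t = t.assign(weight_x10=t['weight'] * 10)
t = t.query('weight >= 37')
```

group by category, max of weight:
          weight
category        
books         18
elec           8
food          49
garden        12
tools         37
toys          19
sort by weight:
          weight
category        
elec           8
garden        12
books         18
toys          19
tools         37
food          49
add column weight_x10 = t['weight'] * 10:
          weight  weight_x10
category                    
elec           8          80
garden        12         120
books         18         180
toys          19         190
tools         37         370
food          49         490
filter rows where weight >= 37:
          weight  weight_x10
category                    
tools         37         370
food          49         490

490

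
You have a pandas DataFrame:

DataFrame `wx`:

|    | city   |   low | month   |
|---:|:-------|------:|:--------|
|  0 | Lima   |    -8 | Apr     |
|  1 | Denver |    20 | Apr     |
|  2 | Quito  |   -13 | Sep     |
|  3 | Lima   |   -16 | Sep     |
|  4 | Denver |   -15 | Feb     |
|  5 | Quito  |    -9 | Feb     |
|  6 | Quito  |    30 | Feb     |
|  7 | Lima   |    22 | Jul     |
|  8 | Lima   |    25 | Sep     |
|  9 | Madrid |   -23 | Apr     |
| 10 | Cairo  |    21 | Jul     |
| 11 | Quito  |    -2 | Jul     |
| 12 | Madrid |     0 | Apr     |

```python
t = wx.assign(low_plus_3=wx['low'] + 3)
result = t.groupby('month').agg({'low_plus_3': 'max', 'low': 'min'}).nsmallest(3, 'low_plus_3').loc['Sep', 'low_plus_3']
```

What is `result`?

28

add column low_plus_3 = wx['low'] + 3:
      city  low month  low_plus_3
0     Lima   -8   Apr          -5
1   Denver   20   Apr          23
2    Quito  -13   Sep         -10
3     Lima  -16   Sep         -13
4   Denver  -15   Feb         -12
5    Quito   -9   Feb          -6
6    Quito   30   Feb          33
7     Lima   22   Jul          25
8     Lima   25   Sep          28
9   Madrid  -23   Apr         -20
10   Cairo   21   Jul          24
11   Quito   -2   Jul           1
12  Madrid    0   Apr           3
group by month: max(low_plus_3), min(low):
       low_plus_3  low
month                 
Apr            23  -23
Feb            33  -15
Jul            25   -2
Sep            28  -16
take 3 rows with smallest low_plus_3:
       low_plus_3  low
month                 
Apr            23  -23
Jul            25   -2
Sep            28  -16
The value at row 'Sep', column 'low_plus_3' is 28.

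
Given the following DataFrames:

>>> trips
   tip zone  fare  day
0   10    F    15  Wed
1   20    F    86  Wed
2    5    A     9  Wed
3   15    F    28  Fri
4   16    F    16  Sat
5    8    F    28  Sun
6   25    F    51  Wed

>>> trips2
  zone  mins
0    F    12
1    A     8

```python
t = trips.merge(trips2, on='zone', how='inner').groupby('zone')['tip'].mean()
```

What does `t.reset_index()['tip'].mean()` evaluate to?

merge on 'zone' (how='inner') → 7 rows:
   tip zone  fare  day  mins
0   10    F    15  Wed    12
1   20    F    86  Wed    12
2    5    A     9  Wed     8
3   15    F    28  Fri    12
4   16    F    16  Sat    12
5    8    F    28  Sun    12
6   25    F    51  Wed    12
group by zone, mean of tip:
zone
A     5.000000
F    15.666667
Name: tip, dtype: float64
reset_index():
  zone        tip
0    A   5.000000
1    F  15.666667

10.3333333333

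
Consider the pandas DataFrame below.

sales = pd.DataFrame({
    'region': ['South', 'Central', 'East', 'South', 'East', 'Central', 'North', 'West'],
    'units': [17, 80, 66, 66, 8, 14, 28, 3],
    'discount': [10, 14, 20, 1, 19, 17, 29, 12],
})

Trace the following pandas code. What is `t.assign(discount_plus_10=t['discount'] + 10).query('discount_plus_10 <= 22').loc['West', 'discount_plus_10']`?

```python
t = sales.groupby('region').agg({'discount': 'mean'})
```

group by region, mean of discount:
         discount
region           
Central      15.5
East         19.5
North        29.0
South         5.5
West         12.0
add column discount_plus_10 = t['discount'] + 10:
         discount  discount_plus_10
region                             
Central      15.5              25.5
East         19.5              29.5
North        29.0              39.0
South         5.5              15.5
West         12.0              22.0
filter rows where discount_plus_10 <= 22:
        discount  discount_plus_10
region                            
South        5.5              15.5
West        12.0              22.0
Reading off the value at row 'West', column 'discount_plus_10', we get 22.0.

22.0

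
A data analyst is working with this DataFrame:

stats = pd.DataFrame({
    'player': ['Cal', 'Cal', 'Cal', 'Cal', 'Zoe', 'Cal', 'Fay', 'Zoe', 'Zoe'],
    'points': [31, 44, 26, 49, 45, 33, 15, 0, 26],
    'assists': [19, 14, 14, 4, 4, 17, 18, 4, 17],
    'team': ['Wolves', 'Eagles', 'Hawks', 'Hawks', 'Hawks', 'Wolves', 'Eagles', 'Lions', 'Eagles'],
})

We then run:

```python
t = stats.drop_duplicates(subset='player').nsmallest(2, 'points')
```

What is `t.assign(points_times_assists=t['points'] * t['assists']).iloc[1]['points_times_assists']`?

589

drop duplicate player (keep=first):
  player  points  assists    team
0    Cal      31       19  Wolves
4    Zoe      45        4   Hawks
6    Fay      15       18  Eagles
take 2 rows with smallest points:
  player  points  assists    team
6    Fay      15       18  Eagles
0    Cal      31       19  Wolves
add column points_times_assists = t['points'] * t['assists']:
  player  points  assists    team  points_times_assists
6    Fay      15       18  Eagles                   270
0    Cal      31       19  Wolves                   589
The value at position 1, column 'points_times_assists' is 589.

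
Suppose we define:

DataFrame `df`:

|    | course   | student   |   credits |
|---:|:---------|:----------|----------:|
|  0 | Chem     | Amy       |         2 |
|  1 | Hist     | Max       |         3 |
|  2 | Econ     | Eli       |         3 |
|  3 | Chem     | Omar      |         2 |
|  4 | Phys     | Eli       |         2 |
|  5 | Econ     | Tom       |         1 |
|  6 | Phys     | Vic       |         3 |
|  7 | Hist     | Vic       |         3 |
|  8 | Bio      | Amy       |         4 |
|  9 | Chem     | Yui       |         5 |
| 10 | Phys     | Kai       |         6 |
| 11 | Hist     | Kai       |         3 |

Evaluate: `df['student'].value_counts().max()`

value_counts of student:
student
Amy     2
Eli     2
Vic     2
Kai     2
Max     1
Omar    1
Tom     1
Yui     1
Name: count, dtype: int64
So max() = 2.

2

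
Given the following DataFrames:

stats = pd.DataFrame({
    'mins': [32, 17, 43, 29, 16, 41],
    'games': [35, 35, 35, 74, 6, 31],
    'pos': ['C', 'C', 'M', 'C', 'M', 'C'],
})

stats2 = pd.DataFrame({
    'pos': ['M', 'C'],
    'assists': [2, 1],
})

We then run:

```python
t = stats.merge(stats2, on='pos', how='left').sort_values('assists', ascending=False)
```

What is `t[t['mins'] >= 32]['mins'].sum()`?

merge on 'pos' (how='left') → 6 rows:
   mins  games pos  assists
0    32     35   C        1
1    17     35   C        1
2    43     35   M        2
3    29     74   C        1
4    16      6   M        2
5    41     31   C        1
sort by assists descending:
   mins  games pos  assists
2    43     35   M        2
4    16      6   M        2
0    32     35   C        1
1    17     35   C        1
3    29     74   C        1
5    41     31   C        1
filter rows where mins >= 32:
   mins  games pos  assists
2    43     35   M        2
0    32     35   C        1
5    41     31   C        1
Taking the sum of column 'mins' gives 116.

116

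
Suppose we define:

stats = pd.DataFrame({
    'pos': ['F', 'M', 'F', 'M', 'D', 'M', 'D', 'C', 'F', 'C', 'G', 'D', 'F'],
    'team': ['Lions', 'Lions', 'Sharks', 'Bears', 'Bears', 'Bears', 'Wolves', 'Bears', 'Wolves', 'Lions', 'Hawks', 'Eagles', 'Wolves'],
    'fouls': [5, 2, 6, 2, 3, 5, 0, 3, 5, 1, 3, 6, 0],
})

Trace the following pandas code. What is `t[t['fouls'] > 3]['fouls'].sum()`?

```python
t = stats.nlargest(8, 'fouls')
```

take 8 rows with largest fouls:
   pos    team  fouls
2    F  Sharks      6
11   D  Eagles      6
0    F   Lions      5
5    M   Bears      5
8    F  Wolves      5
4    D   Bears      3
7    C   Bears      3
10   G   Hawks      3
filter rows where fouls > 3:
   pos    team  fouls
2    F  Sharks      6
11   D  Eagles      6
0    F   Lions      5
5    M   Bears      5
8    F  Wolves      5
Then the sum of column 'fouls': 27

27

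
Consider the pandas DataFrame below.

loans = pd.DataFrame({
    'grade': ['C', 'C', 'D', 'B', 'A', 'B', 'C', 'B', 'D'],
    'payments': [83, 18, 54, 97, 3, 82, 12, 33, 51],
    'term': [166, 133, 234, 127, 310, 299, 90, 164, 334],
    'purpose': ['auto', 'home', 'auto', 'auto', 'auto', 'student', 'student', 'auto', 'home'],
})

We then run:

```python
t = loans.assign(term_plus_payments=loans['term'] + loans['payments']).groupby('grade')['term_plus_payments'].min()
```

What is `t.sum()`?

900

add column term_plus_payments = loans['term'] + loans['payments']:
  grade  payments  term  purpose  term_plus_payments
0     C        83   166     auto                 249
1     C        18   133     home                 151
2     D        54   234     auto                 288
3     B        97   127     auto                 224
4     A         3   310     auto                 313
5     B        82   299  student                 381
6     C        12    90  student                 102
7     B        33   164     auto                 197
8     D        51   334     home                 385
group by grade, min of term_plus_payments:
grade
A    313
B    197
C    102
D    288
Name: term_plus_payments, dtype: int64
Hence 900.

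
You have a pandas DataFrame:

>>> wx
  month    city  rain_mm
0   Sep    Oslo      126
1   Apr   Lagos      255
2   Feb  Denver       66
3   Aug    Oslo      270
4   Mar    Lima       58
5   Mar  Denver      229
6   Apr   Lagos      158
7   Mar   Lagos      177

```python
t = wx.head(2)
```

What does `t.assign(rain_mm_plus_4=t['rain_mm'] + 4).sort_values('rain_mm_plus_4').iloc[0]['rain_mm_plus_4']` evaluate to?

take first 2 rows:
  month   city  rain_mm
0   Sep   Oslo      126
1   Apr  Lagos      255
add column rain_mm_plus_4 = t['rain_mm'] + 4:
  month   city  rain_mm  rain_mm_plus_4
0   Sep   Oslo      126             130
1   Apr  Lagos      255             259
sort by rain_mm_plus_4:
  month   city  rain_mm  rain_mm_plus_4
0   Sep   Oslo      126             130
1   Apr  Lagos      255             259
Hence 130.

130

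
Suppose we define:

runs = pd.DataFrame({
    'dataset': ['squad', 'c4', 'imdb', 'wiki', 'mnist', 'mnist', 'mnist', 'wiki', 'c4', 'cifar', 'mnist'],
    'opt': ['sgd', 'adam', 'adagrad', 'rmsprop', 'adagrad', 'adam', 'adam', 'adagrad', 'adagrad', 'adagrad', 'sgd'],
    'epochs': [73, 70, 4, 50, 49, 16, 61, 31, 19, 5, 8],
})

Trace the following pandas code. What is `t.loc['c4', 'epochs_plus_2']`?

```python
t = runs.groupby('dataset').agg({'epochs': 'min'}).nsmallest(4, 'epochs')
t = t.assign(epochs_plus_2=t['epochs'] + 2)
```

21

group by dataset, min of epochs:
         epochs
dataset        
c4           19
cifar         5
imdb          4
mnist         8
squad        73
wiki         31
take 4 rows with smallest epochs:
         epochs
dataset        
imdb          4
cifar         5
mnist         8
c4           19
add column epochs_plus_2 = t['epochs'] + 2:
         epochs  epochs_plus_2
dataset                       
imdb          4              6
cifar         5              7
mnist         8             10
c4           19             21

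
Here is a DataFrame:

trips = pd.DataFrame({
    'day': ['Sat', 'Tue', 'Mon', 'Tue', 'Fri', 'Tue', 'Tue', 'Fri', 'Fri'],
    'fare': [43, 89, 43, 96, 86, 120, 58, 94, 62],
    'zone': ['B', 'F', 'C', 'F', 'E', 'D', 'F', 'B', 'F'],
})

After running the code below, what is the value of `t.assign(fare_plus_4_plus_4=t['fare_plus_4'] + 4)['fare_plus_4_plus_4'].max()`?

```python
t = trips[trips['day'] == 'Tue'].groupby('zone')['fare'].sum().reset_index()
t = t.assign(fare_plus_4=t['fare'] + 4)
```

251

filter rows where day == 'Tue':
   day  fare zone
1  Tue    89    F
3  Tue    96    F
5  Tue   120    D
6  Tue    58    F
group by zone, sum of fare:
zone
D    120
F    243
Name: fare, dtype: int64
reset_index():
  zone  fare
0    D   120
1    F   243
add column fare_plus_4 = t['fare'] + 4:
  zone  fare  fare_plus_4
0    D   120          124
1    F   243          247
add column fare_plus_4_plus_4 = t['fare_plus_4'] + 4:
  zone  fare  fare_plus_4  fare_plus_4_plus_4
0    D   120          124                 128
1    F   243          247                 251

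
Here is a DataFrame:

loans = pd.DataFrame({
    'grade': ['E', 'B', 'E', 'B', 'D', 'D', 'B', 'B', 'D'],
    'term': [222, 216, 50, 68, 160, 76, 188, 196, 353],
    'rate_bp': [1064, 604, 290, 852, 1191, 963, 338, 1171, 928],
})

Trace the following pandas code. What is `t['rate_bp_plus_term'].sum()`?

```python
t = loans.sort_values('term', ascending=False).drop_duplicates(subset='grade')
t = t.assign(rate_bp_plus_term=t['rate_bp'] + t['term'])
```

sort by term descending:
  grade  term  rate_bp
8     D   353      928
0     E   222     1064
1     B   216      604
7     B   196     1171
6     B   188      338
4     D   160     1191
5     D    76      963
3     B    68      852
2     E    50      290
drop duplicate grade (keep=first):
  grade  term  rate_bp
8     D   353      928
0     E   222     1064
1     B   216      604
add column rate_bp_plus_term = t['rate_bp'] + t['term']:
  grade  term  rate_bp  rate_bp_plus_term
8     D   353      928               1281
0     E   222     1064               1286
1     B   216      604                820

3387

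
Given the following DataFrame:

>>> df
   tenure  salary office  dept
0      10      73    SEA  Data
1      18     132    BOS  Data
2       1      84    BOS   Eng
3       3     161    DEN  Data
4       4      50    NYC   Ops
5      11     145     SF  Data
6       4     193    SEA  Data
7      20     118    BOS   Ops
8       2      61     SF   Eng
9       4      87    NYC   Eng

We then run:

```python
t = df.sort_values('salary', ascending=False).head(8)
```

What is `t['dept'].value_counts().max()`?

5

sort by salary descending:
   tenure  salary office  dept
6       4     193    SEA  Data
3       3     161    DEN  Data
5      11     145     SF  Data
1      18     132    BOS  Data
7      20     118    BOS   Ops
9       4      87    NYC   Eng
2       1      84    BOS   Eng
0      10      73    SEA  Data
8       2      61     SF   Eng
4       4      50    NYC   Ops
take first 8 rows:
   tenure  salary office  dept
6       4     193    SEA  Data
3       3     161    DEN  Data
5      11     145     SF  Data
1      18     132    BOS  Data
7      20     118    BOS   Ops
9       4      87    NYC   Eng
2       1      84    BOS   Eng
0      10      73    SEA  Data
value_counts of dept:
dept
Data    5
Eng     2
Ops     1
Name: count, dtype: int64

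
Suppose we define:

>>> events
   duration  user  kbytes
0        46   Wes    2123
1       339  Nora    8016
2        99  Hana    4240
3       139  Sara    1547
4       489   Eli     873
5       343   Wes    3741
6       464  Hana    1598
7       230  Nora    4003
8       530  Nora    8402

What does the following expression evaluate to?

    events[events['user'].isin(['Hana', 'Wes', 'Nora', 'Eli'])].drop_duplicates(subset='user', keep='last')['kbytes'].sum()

14614

filter rows where user in ['Hana', 'Wes', 'Nora', 'Eli']:
   duration  user  kbytes
0        46   Wes    2123
1       339  Nora    8016
2        99  Hana    4240
4       489   Eli     873
5       343   Wes    3741
6       464  Hana    1598
7       230  Nora    4003
8       530  Nora    8402
drop duplicate user (keep=last):
   duration  user  kbytes
4       489   Eli     873
5       343   Wes    3741
6       464  Hana    1598
8       530  Nora    8402
Then the sum of column 'kbytes': 14614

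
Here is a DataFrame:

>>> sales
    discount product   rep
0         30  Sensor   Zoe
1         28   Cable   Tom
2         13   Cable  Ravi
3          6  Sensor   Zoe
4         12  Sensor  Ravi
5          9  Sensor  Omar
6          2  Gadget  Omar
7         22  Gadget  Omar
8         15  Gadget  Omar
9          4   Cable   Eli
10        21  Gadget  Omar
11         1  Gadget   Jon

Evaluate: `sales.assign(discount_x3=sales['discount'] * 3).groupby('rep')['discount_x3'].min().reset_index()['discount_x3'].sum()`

159

add column discount_x3 = sales['discount'] * 3:
    discount product   rep  discount_x3
0         30  Sensor   Zoe           90
1         28   Cable   Tom           84
2         13   Cable  Ravi           39
3          6  Sensor   Zoe           18
4         12  Sensor  Ravi           36
5          9  Sensor  Omar           27
6          2  Gadget  Omar            6
7         22  Gadget  Omar           66
8         15  Gadget  Omar           45
9          4   Cable   Eli           12
10        21  Gadget  Omar           63
11         1  Gadget   Jon            3
group by rep, min of discount_x3:
rep
Eli     12
Jon      3
Omar     6
Ravi    36
Tom     84
Zoe     18
Name: discount_x3, dtype: int64
reset_index():
    rep  discount_x3
0   Eli           12
1   Jon            3
2  Omar            6
3  Ravi           36
4   Tom           84
5   Zoe           18
Reading off the sum of column 'discount_x3', we get 159.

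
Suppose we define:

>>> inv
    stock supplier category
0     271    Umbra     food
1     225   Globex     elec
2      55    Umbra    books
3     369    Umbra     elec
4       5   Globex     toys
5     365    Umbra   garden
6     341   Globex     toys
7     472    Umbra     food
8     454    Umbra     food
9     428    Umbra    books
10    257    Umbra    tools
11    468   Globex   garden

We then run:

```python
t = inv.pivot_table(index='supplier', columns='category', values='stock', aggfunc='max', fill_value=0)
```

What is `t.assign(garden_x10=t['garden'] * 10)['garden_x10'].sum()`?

8330

pivot: rows=supplier, cols=category, max(stock):
category  books  elec  food  garden  tools  toys
supplier                                        
Globex        0   225     0     468      0   341
Umbra       428   369   472     365    257     0
add column garden_x10 = t['garden'] * 10:
category  books  elec  food  garden  tools  toys  garden_x10
supplier                                                    
Globex        0   225     0     468      0   341        4680
Umbra       428   369   472     365    257     0        3650
Taking the sum of column 'garden_x10' gives 8330.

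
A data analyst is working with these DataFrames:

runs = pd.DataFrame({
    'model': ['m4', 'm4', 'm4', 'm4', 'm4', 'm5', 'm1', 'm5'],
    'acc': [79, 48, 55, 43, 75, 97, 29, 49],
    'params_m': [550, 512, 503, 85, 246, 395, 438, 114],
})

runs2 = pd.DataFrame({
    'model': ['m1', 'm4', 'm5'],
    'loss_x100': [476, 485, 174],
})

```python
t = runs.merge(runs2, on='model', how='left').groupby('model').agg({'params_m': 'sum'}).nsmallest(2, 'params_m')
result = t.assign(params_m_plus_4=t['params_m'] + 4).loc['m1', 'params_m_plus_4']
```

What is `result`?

merge on 'model' (how='left') → 8 rows:
  model  acc  params_m  loss_x100
0    m4   79       550        485
1    m4   48       512        485
2    m4   55       503        485
3    m4   43        85        485
4    m4   75       246        485
5    m5   97       395        174
6    m1   29       438        476
7    m5   49       114        174
group by model, sum of params_m:
       params_m
model          
m1          438
m4         1896
m5          509
take 2 rows with smallest params_m:
       params_m
model          
m1          438
m5          509
add column params_m_plus_4 = t['params_m'] + 4:
       params_m  params_m_plus_4
model                           
m1          438              442
m5          509              513
value at row 'm1', column 'params_m_plus_4' → 442

442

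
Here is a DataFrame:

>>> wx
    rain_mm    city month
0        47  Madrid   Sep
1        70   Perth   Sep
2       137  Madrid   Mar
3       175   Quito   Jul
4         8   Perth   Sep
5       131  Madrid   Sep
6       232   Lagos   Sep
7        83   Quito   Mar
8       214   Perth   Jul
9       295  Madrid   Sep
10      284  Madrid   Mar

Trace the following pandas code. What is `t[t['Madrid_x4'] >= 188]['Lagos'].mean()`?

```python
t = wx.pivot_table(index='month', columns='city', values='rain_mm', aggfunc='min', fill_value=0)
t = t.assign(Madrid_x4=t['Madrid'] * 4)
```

pivot: rows=month, cols=city, min(rain_mm):
city   Lagos  Madrid  Perth  Quito
month                             
Jul        0       0    214    175
Mar        0     137      0     83
Sep      232      47      8      0
add column Madrid_x4 = t['Madrid'] * 4:
city   Lagos  Madrid  Perth  Quito  Madrid_x4
month                                        
Jul        0       0    214    175          0
Mar        0     137      0     83        548
Sep      232      47      8      0        188
filter rows where Madrid_x4 >= 188:
city   Lagos  Madrid  Perth  Quito  Madrid_x4
month                                        
Mar        0     137      0     83        548
Sep      232      47      8      0        188
Then the mean of column 'Lagos': 116.0

116.0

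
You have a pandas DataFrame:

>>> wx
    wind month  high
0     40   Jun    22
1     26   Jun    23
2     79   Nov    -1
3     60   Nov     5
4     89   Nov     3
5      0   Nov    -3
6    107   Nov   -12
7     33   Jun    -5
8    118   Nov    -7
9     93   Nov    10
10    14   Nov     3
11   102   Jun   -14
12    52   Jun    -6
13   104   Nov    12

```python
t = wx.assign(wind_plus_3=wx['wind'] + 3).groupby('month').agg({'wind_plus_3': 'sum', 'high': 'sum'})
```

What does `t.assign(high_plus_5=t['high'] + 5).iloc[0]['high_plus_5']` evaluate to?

25

add column wind_plus_3 = wx['wind'] + 3:
    wind month  high  wind_plus_3
0     40   Jun    22           43
1     26   Jun    23           29
2     79   Nov    -1           82
3     60   Nov     5           63
4     89   Nov     3           92
5      0   Nov    -3            3
6    107   Nov   -12          110
7     33   Jun    -5           36
8    118   Nov    -7          121
9     93   Nov    10           96
10    14   Nov     3           17
11   102   Jun   -14          105
12    52   Jun    -6           55
13   104   Nov    12          107
group by month: sum(wind_plus_3), sum(high):
       wind_plus_3  high
month                   
Jun            268    20
Nov            691    10
add column high_plus_5 = t['high'] + 5:
       wind_plus_3  high  high_plus_5
month                                
Jun            268    20           25
Nov            691    10           15
Taking the value at position 0, column 'high_plus_5' gives 25.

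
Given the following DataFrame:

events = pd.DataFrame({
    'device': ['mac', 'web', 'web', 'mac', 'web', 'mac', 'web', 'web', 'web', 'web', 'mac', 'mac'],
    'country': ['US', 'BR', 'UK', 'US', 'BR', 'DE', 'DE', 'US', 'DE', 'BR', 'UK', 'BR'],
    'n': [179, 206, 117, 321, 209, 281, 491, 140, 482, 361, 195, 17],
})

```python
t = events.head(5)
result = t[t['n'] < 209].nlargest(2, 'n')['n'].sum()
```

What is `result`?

take first 5 rows:
  device country    n
0    mac      US  179
1    web      BR  206
2    web      UK  117
3    mac      US  321
4    web      BR  209
filter rows where n < 209:
  device country    n
0    mac      US  179
1    web      BR  206
2    web      UK  117
take 2 rows with largest n:
  device country    n
1    web      BR  206
0    mac      US  179

385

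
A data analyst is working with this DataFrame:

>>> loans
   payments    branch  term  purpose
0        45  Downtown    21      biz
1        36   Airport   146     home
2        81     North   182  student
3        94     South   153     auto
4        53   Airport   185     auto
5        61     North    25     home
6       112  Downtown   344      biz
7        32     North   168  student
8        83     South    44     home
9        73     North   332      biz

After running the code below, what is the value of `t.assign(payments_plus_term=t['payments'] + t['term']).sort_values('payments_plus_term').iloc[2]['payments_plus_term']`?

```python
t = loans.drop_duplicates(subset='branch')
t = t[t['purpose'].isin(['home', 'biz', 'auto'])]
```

drop duplicate branch (keep=first):
   payments    branch  term  purpose
0        45  Downtown    21      biz
1        36   Airport   146     home
2        81     North   182  student
3        94     South   153     auto
filter rows where purpose in ['home', 'biz', 'auto']:
   payments    branch  term purpose
0        45  Downtown    21     biz
1        36   Airport   146    home
3        94     South   153    auto
add column payments_plus_term = t['payments'] + t['term']:
   payments    branch  term purpose  payments_plus_term
0        45  Downtown    21     biz                  66
1        36   Airport   146    home                 182
3        94     South   153    auto                 247
sort by payments_plus_term:
   payments    branch  term purpose  payments_plus_term
0        45  Downtown    21     biz                  66
1        36   Airport   146    home                 182
3        94     South   153    auto                 247

247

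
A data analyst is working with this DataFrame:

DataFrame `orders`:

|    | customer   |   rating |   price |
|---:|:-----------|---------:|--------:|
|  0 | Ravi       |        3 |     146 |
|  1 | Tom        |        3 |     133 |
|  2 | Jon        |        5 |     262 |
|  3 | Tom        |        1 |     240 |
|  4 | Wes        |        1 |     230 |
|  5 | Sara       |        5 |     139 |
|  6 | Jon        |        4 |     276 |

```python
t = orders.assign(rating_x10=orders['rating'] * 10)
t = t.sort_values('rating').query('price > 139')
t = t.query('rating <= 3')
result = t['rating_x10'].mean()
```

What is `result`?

add column rating_x10 = orders['rating'] * 10:
  customer  rating  price  rating_x10
0     Ravi       3    146          30
1      Tom       3    133          30
2      Jon       5    262          50
3      Tom       1    240          10
4      Wes       1    230          10
5     Sara       5    139          50
6      Jon       4    276          40
sort by rating:
  customer  rating  price  rating_x10
3      Tom       1    240          10
4      Wes       1    230          10
0     Ravi       3    146          30
1      Tom       3    133          30
6      Jon       4    276          40
2      Jon       5    262          50
5     Sara       5    139          50
filter rows where price > 139:
  customer  rating  price  rating_x10
3      Tom       1    240          10
4      Wes       1    230          10
0     Ravi       3    146          30
6      Jon       4    276          40
2      Jon       5    262          50
filter rows where rating <= 3:
  customer  rating  price  rating_x10
3      Tom       1    240          10
4      Wes       1    230          10
0     Ravi       3    146          30

16.6666666667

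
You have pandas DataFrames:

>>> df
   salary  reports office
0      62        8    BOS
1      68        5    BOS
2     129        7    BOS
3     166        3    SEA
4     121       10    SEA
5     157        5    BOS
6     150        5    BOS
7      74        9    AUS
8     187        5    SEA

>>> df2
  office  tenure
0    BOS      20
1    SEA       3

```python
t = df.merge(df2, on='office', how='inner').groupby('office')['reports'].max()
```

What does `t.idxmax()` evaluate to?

merge on 'office' (how='inner') → 8 rows:
   salary  reports office  tenure
0      62        8    BOS      20
1      68        5    BOS      20
2     129        7    BOS      20
3     166        3    SEA       3
4     121       10    SEA       3
5     157        5    BOS      20
6     150        5    BOS      20
7     187        5    SEA       3
group by office, max of reports:
office
BOS     8
SEA    10
Name: reports, dtype: int64

SEA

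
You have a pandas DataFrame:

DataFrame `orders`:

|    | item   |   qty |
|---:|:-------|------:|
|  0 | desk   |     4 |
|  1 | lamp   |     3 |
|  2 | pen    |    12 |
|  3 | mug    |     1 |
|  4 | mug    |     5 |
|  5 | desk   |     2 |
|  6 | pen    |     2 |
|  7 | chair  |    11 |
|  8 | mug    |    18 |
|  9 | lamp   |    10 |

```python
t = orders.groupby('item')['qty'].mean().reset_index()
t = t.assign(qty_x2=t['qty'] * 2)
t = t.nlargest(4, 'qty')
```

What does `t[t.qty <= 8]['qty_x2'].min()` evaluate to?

group by item, mean of qty:
item
chair    11.0
desk      3.0
lamp      6.5
mug       8.0
pen       7.0
Name: qty, dtype: float64
reset_index():
    item   qty
0  chair  11.0
1   desk   3.0
2   lamp   6.5
3    mug   8.0
4    pen   7.0
add column qty_x2 = t['qty'] * 2:
    item   qty  qty_x2
0  chair  11.0    22.0
1   desk   3.0     6.0
2   lamp   6.5    13.0
3    mug   8.0    16.0
4    pen   7.0    14.0
take 4 rows with largest qty:
    item   qty  qty_x2
0  chair  11.0    22.0
3    mug   8.0    16.0
4    pen   7.0    14.0
2   lamp   6.5    13.0
filter rows where qty <= 8:
   item  qty  qty_x2
3   mug  8.0    16.0
4   pen  7.0    14.0
2  lamp  6.5    13.0
Then the min of column 'qty_x2': 13.0

13.0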